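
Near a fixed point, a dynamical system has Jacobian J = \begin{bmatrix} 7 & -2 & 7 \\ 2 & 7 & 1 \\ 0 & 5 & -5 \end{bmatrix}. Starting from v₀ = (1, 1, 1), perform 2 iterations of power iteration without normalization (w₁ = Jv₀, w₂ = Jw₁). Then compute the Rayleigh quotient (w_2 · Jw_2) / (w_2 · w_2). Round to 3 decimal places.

w1 = Jv₀ = (12, 10, 0)
w2 = Jw1 = (64, 94, 50)
Jw2 = (610, 836, 220)
w2·Jw2 = 64·610 + 94·836 + 50·220 = 128624; w2·w2 = 64·64 + 94·94 + 50·50 = 15432
λ ≈ 128624/15432 = 8.335

λ ≈ 8.335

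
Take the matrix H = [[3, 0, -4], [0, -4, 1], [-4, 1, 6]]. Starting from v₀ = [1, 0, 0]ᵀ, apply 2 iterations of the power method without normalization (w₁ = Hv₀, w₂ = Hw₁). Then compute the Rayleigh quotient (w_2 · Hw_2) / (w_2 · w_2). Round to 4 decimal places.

λ ≈ 8.8152

w1 = Hv₀ = (3, 0, -4)
w2 = Hw1 = (25, -4, -36)
Hw2 = (219, -20, -320)
w2·Hw2 = 25·219 + (-4)·(-20) + (-36)·(-320) = 17075; w2·w2 = 25·25 + (-4)·(-4) + (-36)·(-36) = 1937
λ ≈ 17075/1937 = 8.8152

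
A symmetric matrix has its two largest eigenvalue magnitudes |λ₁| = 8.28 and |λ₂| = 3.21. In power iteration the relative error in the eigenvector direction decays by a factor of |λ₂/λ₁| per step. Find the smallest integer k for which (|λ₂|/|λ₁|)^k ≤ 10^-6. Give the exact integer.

|λ₂/λ₁| = 3.21/8.28 = 0.38768
Need k ≥ ln(10^-6) / ln(0.38768) = -13.8155 / -0.9476 ≈ 14.580
Smallest integer k satisfying the bound: 15

15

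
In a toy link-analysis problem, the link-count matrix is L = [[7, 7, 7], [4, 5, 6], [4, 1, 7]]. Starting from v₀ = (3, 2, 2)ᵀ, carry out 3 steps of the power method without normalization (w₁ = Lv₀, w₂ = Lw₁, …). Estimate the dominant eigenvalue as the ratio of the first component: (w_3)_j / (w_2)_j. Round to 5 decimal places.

w1 = Lv₀ = (7·3 + 7·2 + 7·2; 4·3 + 5·2 + 6·2; 4·3 + 1·2 + 7·2) = (49, 34, 28)
w2 = Lw1 = (7·49 + 7·34 + 7·28; 4·49 + 5·34 + 6·28; 4·49 + 1·34 + 7·28) = (777, 534, 426)
w3 = Lw2 = (12159, 8334, 6624)
Ratio at component: 12159 / 777 = 15.64865

15.64865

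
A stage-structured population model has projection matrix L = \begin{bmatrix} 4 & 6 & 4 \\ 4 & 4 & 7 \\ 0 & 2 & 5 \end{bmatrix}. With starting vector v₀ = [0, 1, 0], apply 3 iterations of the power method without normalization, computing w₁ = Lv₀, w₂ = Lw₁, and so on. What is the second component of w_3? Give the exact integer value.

566

w1 = Lv₀ = (4·0 + 6·1 + 4·0; 4·0 + 4·1 + 7·0; 0·0 + 2·1 + 5·0) = (6, 4, 2)
w2 = Lw1 = (4·6 + 6·4 + 4·2; 4·6 + 4·4 + 7·2; 0·6 + 2·4 + 5·2) = (56, 54, 18)
w3 = Lw2 = (620, 566, 198)
The requested component of w3 is 566.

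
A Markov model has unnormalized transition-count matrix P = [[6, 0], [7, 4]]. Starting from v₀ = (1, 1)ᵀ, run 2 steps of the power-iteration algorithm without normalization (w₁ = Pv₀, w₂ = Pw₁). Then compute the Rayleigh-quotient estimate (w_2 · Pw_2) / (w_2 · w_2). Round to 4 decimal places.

λ ≈ 6.7915

w1 = Pv₀ = (6·1 + 0·1; 7·1 + 4·1) = (6, 11)
w2 = Pw1 = (6·6 + 0·11; 7·6 + 4·11) = (36, 86)
Pw2 = (216, 596)
w2·Pw2 = 36·216 + 86·596 = 59032; w2·w2 = 36·36 + 86·86 = 8692
λ ≈ 59032/8692 = 6.7915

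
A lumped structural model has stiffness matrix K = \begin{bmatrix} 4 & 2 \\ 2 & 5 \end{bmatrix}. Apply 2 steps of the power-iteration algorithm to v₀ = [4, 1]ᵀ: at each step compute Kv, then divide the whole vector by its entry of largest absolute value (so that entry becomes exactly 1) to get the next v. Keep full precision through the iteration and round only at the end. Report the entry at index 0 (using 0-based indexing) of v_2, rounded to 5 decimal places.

0.97030

Kv0 = (18.000000, 13.000000); divide by 18.000000 → v1 = (1.000000, 0.722222)
Kv1 = (5.444444, 5.611111); divide by 5.611111 → v2 = (0.970297, 1.000000)
Requested entry of v2: 98/101 = 0.97030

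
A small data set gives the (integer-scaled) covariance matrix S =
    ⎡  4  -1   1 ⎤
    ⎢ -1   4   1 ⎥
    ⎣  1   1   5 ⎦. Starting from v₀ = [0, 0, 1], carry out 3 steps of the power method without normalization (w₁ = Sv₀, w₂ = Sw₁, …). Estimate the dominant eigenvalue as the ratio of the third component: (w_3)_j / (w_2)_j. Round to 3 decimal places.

w1 = Sv₀ = (1, 1, 5)
w2 = Sw1 = (8, 8, 27)
w3 = Sw2 = (51, 51, 151)
Ratio at component: 151 / 27 = 5.593

λ ≈ 5.593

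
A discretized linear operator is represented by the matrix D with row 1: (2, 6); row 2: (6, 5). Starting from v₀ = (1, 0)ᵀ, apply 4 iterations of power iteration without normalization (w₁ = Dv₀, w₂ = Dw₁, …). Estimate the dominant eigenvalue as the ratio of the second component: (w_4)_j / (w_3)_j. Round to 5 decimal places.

w1 = Dv₀ = (2·1 + 6·0; 6·1 + 5·0) = (2, 6)
w2 = Dw1 = (2·2 + 6·6; 6·2 + 5·6) = (40, 42)
w3 = Dw2 = (332, 450)
w4 = Dw3 = (3364, 4242)
Ratio at component: 4242 / 450 = 9.42667

λ ≈ 9.42667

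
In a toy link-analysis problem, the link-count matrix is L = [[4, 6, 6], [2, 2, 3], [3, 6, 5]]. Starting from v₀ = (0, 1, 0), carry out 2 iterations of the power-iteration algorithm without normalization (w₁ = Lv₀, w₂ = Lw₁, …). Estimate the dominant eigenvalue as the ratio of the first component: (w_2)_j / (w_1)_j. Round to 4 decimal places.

w1 = Lv₀ = (4·0 + 6·1 + 6·0; 2·0 + 2·1 + 3·0; 3·0 + 6·1 + 5·0) = (6, 2, 6)
w2 = Lw1 = (4·6 + 6·2 + 6·6; 2·6 + 2·2 + 3·6; 3·6 + 6·2 + 5·6) = (72, 34, 60)
Ratio at component: 72 / 6 = 12.0000

12.0000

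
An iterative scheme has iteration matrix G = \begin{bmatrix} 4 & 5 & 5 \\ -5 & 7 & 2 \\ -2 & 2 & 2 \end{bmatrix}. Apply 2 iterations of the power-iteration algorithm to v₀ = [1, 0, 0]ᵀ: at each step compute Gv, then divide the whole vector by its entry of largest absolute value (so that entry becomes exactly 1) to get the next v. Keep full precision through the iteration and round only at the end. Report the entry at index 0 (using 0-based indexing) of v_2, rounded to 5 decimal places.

0.32203

Gv0 = (4.000000, -5.000000, -2.000000); divide by -5.000000 → v1 = (-0.800000, 1.000000, 0.400000)
Gv1 = (3.800000, 11.800000, 4.400000); divide by 11.800000 → v2 = (0.322034, 1.000000, 0.372881)
Requested entry of v2: -19/-59 = 0.32203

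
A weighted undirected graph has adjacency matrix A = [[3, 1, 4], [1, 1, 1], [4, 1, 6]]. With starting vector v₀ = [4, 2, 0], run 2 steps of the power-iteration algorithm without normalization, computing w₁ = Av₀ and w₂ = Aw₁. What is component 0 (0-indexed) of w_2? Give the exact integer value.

w1 = Av₀ = (3·4 + 1·2 + 4·0; 1·4 + 1·2 + 1·0; 4·4 + 1·2 + 6·0) = (14, 6, 18)
w2 = Aw1 = (3·14 + 1·6 + 4·18; 1·14 + 1·6 + 1·18; 4·14 + 1·6 + 6·18) = (120, 38, 170)
The requested component of w2 is 120.

120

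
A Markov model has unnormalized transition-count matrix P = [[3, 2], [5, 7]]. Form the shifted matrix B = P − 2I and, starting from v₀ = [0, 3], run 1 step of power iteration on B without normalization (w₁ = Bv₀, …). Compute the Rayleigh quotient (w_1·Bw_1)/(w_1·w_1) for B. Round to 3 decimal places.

B = P − 2I has rows (1, 2); (5, 5)
w1 = Bv₀ = (1·0 + 2·3; 5·0 + 5·3) = (6, 15)
Bw1 = (36, 105)
w1·Bw1 = 1791; w1·w1 = 261; μ ≈ 1791/261 = 6.862

μ ≈ 6.862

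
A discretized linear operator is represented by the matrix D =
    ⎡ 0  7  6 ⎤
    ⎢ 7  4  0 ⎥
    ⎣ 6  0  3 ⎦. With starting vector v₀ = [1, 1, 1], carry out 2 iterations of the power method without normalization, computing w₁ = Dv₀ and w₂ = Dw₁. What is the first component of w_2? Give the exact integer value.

w1 = Dv₀ = (0·1 + 7·1 + 6·1; 7·1 + 4·1 + 0·1; 6·1 + 0·1 + 3·1) = (13, 11, 9)
w2 = Dw1 = (0·13 + 7·11 + 6·9; 7·13 + 4·11 + 0·9; 6·13 + 0·11 + 3·9) = (131, 135, 105)
The requested component of w2 is 131.

131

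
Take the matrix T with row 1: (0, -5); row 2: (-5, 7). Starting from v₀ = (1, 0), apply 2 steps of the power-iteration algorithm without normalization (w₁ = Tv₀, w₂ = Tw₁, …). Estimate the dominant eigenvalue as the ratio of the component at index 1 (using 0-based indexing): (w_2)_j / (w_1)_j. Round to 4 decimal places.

w1 = Tv₀ = (0, -5)
w2 = Tw1 = (25, -35)
Ratio at component: -35 / -5 = 7.0000

λ ≈ 7.0000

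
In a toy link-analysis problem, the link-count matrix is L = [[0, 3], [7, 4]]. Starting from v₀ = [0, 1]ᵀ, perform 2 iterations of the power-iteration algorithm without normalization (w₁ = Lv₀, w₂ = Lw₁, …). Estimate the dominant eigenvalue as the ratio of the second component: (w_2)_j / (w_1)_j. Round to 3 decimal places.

w1 = Lv₀ = (3, 4)
w2 = Lw1 = (12, 37)
Ratio at component: 37 / 4 = 9.250

9.250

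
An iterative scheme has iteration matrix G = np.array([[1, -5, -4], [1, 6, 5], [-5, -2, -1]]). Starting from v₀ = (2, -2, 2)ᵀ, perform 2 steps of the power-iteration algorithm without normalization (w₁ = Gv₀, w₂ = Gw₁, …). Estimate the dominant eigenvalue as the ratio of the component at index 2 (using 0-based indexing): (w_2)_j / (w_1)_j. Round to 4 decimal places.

1.5000

w1 = Gv₀ = (1·2 + (-5)·(-2) + (-4)·2; 1·2 + 6·(-2) + 5·2; (-5)·2 + (-2)·(-2) + (-1)·2) = (4, 0, -8)
w2 = Gw1 = (1·4 + (-5)·0 + (-4)·(-8); 1·4 + 6·0 + 5·(-8); (-5)·4 + (-2)·0 + (-1)·(-8)) = (36, -36, -12)
Ratio at component: -12 / -8 = 1.5000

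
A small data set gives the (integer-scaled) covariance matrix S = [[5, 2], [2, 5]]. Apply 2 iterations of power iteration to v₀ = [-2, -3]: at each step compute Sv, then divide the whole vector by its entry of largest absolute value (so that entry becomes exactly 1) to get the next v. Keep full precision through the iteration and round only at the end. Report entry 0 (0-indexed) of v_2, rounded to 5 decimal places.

Sv0 = (-16.000000, -19.000000); divide by -19.000000 → v1 = (0.842105, 1.000000)
Sv1 = (6.210526, 6.684211); divide by 6.684211 → v2 = (0.929134, 1.000000)
Requested entry of v2: -118/-127 = 0.92913

0.92913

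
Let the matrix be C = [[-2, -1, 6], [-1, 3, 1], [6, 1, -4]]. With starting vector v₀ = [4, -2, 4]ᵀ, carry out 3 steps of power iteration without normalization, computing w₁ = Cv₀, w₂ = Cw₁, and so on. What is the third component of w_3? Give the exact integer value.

w1 = Cv₀ = ((-2)·4 + (-1)·(-2) + 6·4; (-1)·4 + 3·(-2) + 1·4; 6·4 + 1·(-2) + (-4)·4) = (18, -6, 6)
w2 = Cw1 = ((-2)·18 + (-1)·(-6) + 6·6; (-1)·18 + 3·(-6) + 1·6; 6·18 + 1·(-6) + (-4)·6) = (6, -30, 78)
w3 = Cw2 = (486, -18, -306)
The requested component of w3 is -306.

-306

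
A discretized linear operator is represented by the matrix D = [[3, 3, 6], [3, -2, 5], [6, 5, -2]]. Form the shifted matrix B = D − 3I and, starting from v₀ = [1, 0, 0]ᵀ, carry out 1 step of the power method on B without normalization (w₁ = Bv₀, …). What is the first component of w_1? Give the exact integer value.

B = D − 3I has rows (0, 3, 6); (3, -5, 5); (6, 5, -5)
w1 = Bv₀ = (0·1 + 3·0 + 6·0; 3·1 + (-5)·0 + 5·0; 6·1 + 5·0 + (-5)·0) = (0, 3, 6)
Requested component of w1: 0

0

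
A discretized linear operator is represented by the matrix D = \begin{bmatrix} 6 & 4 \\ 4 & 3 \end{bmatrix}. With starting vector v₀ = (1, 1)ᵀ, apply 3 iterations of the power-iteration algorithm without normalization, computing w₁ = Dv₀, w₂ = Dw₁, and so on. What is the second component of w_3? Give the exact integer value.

535

w1 = Dv₀ = (10, 7)
w2 = Dw1 = (88, 61)
w3 = Dw2 = (772, 535)
The requested component of w3 is 535.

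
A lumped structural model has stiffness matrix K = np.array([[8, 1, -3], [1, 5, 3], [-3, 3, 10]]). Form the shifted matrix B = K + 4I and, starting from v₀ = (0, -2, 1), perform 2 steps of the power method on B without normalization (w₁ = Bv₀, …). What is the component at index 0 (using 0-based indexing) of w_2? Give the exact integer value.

-99

B = K + 4I has rows (12, 1, -3); (1, 9, 3); (-3, 3, 14)
w1 = Bv₀ = (12·0 + 1·(-2) + (-3)·1; 1·0 + 9·(-2) + 3·1; (-3)·0 + 3·(-2) + 14·1) = (-5, -15, 8)
w2 = Bw1 = (12·(-5) + 1·(-15) + (-3)·8; 1·(-5) + 9·(-15) + 3·8; (-3)·(-5) + 3·(-15) + 14·8) = (-99, -116, 82)
Requested component of w2: -99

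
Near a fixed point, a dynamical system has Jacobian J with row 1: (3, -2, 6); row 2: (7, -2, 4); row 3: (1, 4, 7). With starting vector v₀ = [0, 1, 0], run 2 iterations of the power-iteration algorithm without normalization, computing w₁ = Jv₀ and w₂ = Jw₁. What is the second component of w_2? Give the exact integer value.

6

w1 = Jv₀ = (-2, -2, 4)
w2 = Jw1 = (22, 6, 18)
The requested component of w2 is 6.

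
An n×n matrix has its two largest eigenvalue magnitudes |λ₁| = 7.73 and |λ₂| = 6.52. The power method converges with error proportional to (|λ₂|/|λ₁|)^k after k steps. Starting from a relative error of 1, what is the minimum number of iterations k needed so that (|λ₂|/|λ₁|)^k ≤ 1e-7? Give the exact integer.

95

|λ₂/λ₁| = 6.52/7.73 = 0.84347
Need k ≥ ln(1e-7) / ln(0.84347) = -16.1181 / -0.1702 ≈ 94.682
Smallest integer k satisfying the bound: 95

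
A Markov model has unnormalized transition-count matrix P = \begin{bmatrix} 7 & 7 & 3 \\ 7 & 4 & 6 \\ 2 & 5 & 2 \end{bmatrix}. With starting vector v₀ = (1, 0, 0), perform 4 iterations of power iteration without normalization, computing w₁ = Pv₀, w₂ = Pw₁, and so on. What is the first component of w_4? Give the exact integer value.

w1 = Pv₀ = (7, 7, 2)
w2 = Pw1 = (104, 89, 53)
w3 = Pw2 = (1510, 1402, 759)
w4 = Pw3 = (22661, 20732, 11548)
The requested component of w4 is 22661.

22661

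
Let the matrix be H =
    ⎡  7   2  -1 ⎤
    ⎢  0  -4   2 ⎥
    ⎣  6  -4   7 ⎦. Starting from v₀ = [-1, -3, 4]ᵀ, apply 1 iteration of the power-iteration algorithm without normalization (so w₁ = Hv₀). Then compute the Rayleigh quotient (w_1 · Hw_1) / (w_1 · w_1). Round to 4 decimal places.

w1 = Hv₀ = (7·(-1) + 2·(-3) + (-1)·4; 0·(-1) + (-4)·(-3) + 2·4; 6·(-1) + (-4)·(-3) + 7·4) = (-17, 20, 34)
Hw1 = (-113, -12, 56)
w1·Hw1 = (-17)·(-113) + 20·(-12) + 34·56 = 3585; w1·w1 = (-17)·(-17) + 20·20 + 34·34 = 1845
λ ≈ 3585/1845 = 1.9431

λ ≈ 1.9431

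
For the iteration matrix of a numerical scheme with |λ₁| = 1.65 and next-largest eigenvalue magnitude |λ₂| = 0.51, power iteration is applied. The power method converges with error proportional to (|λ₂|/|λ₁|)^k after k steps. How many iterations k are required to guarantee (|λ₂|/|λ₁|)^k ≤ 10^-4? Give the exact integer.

|λ₂/λ₁| = 0.51/1.65 = 0.30909
Need k ≥ ln(10^-4) / ln(0.30909) = -9.2103 / -1.1741 ≈ 7.844
Smallest integer k satisfying the bound: 8

8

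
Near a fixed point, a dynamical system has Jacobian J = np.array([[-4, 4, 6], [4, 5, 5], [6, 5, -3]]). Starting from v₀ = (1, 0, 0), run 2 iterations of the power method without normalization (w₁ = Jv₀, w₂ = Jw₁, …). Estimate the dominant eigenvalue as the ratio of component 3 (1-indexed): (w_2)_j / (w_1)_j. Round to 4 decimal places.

w1 = Jv₀ = ((-4)·1 + 4·0 + 6·0; 4·1 + 5·0 + 5·0; 6·1 + 5·0 + (-3)·0) = (-4, 4, 6)
w2 = Jw1 = ((-4)·(-4) + 4·4 + 6·6; 4·(-4) + 5·4 + 5·6; 6·(-4) + 5·4 + (-3)·6) = (68, 34, -22)
Ratio at component: -22 / 6 = -3.6667

-3.6667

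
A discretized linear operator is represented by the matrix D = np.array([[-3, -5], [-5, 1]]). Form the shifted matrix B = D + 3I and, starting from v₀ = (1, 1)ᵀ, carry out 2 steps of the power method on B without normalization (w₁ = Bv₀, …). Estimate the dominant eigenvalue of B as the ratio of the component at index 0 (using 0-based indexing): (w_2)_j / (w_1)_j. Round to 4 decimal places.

B = D + 3I has rows (0, -5); (-5, 4)
w1 = Bv₀ = (0·1 + (-5)·1; (-5)·1 + 4·1) = (-5, -1)
w2 = Bw1 = (0·(-5) + (-5)·(-1); (-5)·(-5) + 4·(-1)) = (5, 21)
Ratio: 5/-5 = -1.0000

μ ≈ -1.0000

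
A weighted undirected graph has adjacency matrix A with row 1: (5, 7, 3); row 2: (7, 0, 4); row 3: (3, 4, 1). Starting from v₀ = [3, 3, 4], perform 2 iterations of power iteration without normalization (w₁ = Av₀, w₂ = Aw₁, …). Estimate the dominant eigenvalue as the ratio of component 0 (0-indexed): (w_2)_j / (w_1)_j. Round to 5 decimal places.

w1 = Av₀ = (5·3 + 7·3 + 3·4; 7·3 + 0·3 + 4·4; 3·3 + 4·3 + 1·4) = (48, 37, 25)
w2 = Aw1 = (5·48 + 7·37 + 3·25; 7·48 + 0·37 + 4·25; 3·48 + 4·37 + 1·25) = (574, 436, 317)
Ratio at component: 574 / 48 = 11.95833

11.95833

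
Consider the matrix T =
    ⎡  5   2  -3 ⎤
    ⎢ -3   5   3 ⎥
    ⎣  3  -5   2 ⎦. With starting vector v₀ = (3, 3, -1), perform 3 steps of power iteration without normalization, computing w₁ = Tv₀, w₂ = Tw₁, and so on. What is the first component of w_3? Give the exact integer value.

w1 = Tv₀ = (5·3 + 2·3 + (-3)·(-1); (-3)·3 + 5·3 + 3·(-1); 3·3 + (-5)·3 + 2·(-1)) = (24, 3, -8)
w2 = Tw1 = (5·24 + 2·3 + (-3)·(-8); (-3)·24 + 5·3 + 3·(-8); 3·24 + (-5)·3 + 2·(-8)) = (150, -81, 41)
w3 = Tw2 = (465, -732, 937)
The requested component of w3 is 465.

465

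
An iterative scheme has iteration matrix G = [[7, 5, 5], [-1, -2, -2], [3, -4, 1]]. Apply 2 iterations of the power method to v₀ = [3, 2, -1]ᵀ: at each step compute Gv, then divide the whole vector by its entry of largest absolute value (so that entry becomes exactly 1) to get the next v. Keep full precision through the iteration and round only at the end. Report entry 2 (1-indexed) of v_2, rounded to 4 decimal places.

Gv0 = (26.00000, -5.00000, 0.00000); divide by 26.00000 → v1 = (1.00000, -0.19231, 0.00000)
Gv1 = (6.03846, -0.61538, 3.76923); divide by 6.03846 → v2 = (1.00000, -0.10191, 0.62420)
Requested entry of v2: -16/157 = -0.1019

-0.1019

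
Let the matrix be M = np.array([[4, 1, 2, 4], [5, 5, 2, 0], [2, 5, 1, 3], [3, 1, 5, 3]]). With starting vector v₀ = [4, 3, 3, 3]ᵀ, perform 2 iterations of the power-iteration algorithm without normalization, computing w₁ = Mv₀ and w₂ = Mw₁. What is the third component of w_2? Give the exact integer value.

w1 = Mv₀ = (4·4 + 1·3 + 2·3 + 4·3; 5·4 + 5·3 + 2·3 + 0·3; 2·4 + 5·3 + 1·3 + 3·3; 3·4 + 1·3 + 5·3 + 3·3) = (37, 41, 35, 39)
w2 = Mw1 = (4·37 + 1·41 + 2·35 + 4·39; 5·37 + 5·41 + 2·35 + 0·39; 2·37 + 5·41 + 1·35 + 3·39; 3·37 + 1·41 + 5·35 + 3·39) = (415, 460, 431, 444)
The requested component of w2 is 431.

431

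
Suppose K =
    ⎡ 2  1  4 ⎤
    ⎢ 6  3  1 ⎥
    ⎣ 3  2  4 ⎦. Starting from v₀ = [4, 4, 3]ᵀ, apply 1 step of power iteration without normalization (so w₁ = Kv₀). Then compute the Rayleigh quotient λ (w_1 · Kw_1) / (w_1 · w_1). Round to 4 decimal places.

λ ≈ 8.1650

w1 = Kv₀ = (24, 39, 32)
Kw1 = (215, 293, 278)
w1·Kw1 = 24·215 + 39·293 + 32·278 = 25483; w1·w1 = 24·24 + 39·39 + 32·32 = 3121
λ ≈ 25483/3121 = 8.1650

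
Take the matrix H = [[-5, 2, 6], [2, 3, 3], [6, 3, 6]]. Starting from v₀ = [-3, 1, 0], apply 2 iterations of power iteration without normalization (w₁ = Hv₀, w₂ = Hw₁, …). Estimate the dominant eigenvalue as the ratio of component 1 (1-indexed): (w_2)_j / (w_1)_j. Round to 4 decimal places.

-10.6471

w1 = Hv₀ = ((-5)·(-3) + 2·1 + 6·0; 2·(-3) + 3·1 + 3·0; 6·(-3) + 3·1 + 6·0) = (17, -3, -15)
w2 = Hw1 = ((-5)·17 + 2·(-3) + 6·(-15); 2·17 + 3·(-3) + 3·(-15); 6·17 + 3·(-3) + 6·(-15)) = (-181, -20, 3)
Ratio at component: -181 / 17 = -10.6471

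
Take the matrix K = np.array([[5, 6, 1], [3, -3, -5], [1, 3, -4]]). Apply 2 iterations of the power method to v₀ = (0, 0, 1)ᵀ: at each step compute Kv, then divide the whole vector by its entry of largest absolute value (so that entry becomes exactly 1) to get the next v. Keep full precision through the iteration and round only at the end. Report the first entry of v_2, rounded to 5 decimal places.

Kv0 = (1.000000, -5.000000, -4.000000); divide by -5.000000 → v1 = (-0.200000, 1.000000, 0.800000)
Kv1 = (5.800000, -7.600000, -0.400000); divide by -7.600000 → v2 = (-0.763158, 1.000000, 0.052632)
Requested entry of v2: -29/38 = -0.76316

-0.76316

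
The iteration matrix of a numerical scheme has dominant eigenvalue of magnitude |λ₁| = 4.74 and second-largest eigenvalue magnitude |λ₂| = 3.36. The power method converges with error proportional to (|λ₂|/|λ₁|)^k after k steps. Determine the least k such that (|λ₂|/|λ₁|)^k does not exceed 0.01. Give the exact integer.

|λ₂/λ₁| = 3.36/4.74 = 0.70886
Need k ≥ ln(0.01) / ln(0.70886) = -4.6052 / -0.3441 ≈ 13.383
Smallest integer k satisfying the bound: 14

14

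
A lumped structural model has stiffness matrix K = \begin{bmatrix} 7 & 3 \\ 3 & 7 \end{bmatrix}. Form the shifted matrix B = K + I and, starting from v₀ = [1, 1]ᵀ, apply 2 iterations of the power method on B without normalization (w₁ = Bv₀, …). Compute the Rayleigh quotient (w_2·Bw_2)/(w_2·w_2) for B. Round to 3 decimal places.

B = K + I has rows (8, 3); (3, 8)
w1 = Bv₀ = (8·1 + 3·1; 3·1 + 8·1) = (11, 11)
w2 = Bw1 = (8·11 + 3·11; 3·11 + 8·11) = (121, 121)
Bw2 = (1331, 1331)
w2·Bw2 = 322102; w2·w2 = 29282; μ ≈ 322102/29282 = 11.000

11.000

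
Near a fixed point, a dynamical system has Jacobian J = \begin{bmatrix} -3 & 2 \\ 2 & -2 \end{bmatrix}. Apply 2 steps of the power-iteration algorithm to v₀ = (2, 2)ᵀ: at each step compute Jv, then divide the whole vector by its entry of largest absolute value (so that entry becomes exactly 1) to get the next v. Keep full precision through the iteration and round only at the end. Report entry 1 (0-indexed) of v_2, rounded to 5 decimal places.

Jv0 = (-2.000000, 0.000000); divide by -2.000000 → v1 = (1.000000, 0.000000)
Jv1 = (-3.000000, 2.000000); divide by -3.000000 → v2 = (1.000000, -0.666667)
Requested entry of v2: -4/6 = -0.66667

-0.66667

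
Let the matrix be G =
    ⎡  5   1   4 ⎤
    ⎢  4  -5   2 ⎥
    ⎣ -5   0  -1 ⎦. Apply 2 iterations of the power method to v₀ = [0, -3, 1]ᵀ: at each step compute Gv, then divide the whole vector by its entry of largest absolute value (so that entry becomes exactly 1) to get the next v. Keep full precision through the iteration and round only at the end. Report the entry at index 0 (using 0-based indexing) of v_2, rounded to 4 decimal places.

-0.2169

Gv0 = (1.00000, 17.00000, -1.00000); divide by 17.00000 → v1 = (0.05882, 1.00000, -0.05882)
Gv1 = (1.05882, -4.88235, -0.23529); divide by -4.88235 → v2 = (-0.21687, 1.00000, 0.04819)
Requested entry of v2: 18/-83 = -0.2169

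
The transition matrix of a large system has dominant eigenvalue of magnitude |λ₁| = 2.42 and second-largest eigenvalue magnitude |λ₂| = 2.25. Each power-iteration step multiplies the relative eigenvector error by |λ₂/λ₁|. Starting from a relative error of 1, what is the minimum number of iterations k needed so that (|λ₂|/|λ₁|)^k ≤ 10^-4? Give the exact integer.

|λ₂/λ₁| = 2.25/2.42 = 0.92975
Need k ≥ ln(10^-4) / ln(0.92975) = -9.2103 / -0.0728 ≈ 126.451
Smallest integer k satisfying the bound: 127

127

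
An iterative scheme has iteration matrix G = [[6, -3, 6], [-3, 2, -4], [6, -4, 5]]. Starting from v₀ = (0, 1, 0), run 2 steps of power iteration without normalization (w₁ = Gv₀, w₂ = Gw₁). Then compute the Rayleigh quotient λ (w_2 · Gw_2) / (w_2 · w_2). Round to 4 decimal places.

w1 = Gv₀ = (-3, 2, -4)
w2 = Gw1 = (-48, 29, -46)
Gw2 = (-651, 386, -634)
w2·Gw2 = (-48)·(-651) + 29·386 + (-46)·(-634) = 71606; w2·w2 = (-48)·(-48) + 29·29 + (-46)·(-46) = 5261
λ ≈ 71606/5261 = 13.6107

λ ≈ 13.6107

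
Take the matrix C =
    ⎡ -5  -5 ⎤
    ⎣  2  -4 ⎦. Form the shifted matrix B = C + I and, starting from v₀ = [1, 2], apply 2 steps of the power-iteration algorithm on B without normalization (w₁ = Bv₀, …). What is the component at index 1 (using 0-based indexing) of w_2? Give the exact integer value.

-16

B = C + I has rows (-4, -5); (2, -3)
w1 = Bv₀ = ((-4)·1 + (-5)·2; 2·1 + (-3)·2) = (-14, -4)
w2 = Bw1 = ((-4)·(-14) + (-5)·(-4); 2·(-14) + (-3)·(-4)) = (76, -16)
Requested component of w2: -16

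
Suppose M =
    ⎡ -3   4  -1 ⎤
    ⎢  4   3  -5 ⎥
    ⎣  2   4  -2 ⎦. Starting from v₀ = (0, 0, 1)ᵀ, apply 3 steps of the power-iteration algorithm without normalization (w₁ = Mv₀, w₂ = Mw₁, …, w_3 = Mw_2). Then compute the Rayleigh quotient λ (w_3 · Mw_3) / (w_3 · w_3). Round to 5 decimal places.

w1 = Mv₀ = (-1, -5, -2)
w2 = Mw1 = (-15, -9, -18)
w3 = Mw2 = (27, 3, -30)
Mw3 = (-39, 267, 126)
w3·Mw3 = 27·(-39) + 3·267 + (-30)·126 = -4032; w3·w3 = 27·27 + 3·3 + (-30)·(-30) = 1638
λ ≈ -4032/1638 = -2.46154

λ ≈ -2.46154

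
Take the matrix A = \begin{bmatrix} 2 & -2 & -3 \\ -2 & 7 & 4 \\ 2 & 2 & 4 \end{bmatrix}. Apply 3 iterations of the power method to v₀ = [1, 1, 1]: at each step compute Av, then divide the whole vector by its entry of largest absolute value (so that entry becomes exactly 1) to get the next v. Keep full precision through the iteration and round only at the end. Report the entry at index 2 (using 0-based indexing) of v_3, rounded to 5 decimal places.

0.28805

Av0 = (-3.000000, 9.000000, 8.000000); divide by 9.000000 → v1 = (-0.333333, 1.000000, 0.888889)
Av1 = (-5.333333, 11.222222, 4.888889); divide by 11.222222 → v2 = (-0.475248, 1.000000, 0.435644)
Av2 = (-4.257426, 9.693069, 2.792079); divide by 9.693069 → v3 = (-0.439224, 1.000000, 0.288049)
Requested entry of v3: 282/979 = 0.28805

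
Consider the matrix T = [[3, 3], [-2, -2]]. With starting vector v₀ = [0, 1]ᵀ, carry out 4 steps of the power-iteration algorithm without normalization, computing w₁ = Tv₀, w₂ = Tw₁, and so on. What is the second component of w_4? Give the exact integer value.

-2

w1 = Tv₀ = (3, -2)
w2 = Tw1 = (3, -2)
w3 = Tw2 = (3, -2)
w4 = Tw3 = (3, -2)
The requested component of w4 is -2.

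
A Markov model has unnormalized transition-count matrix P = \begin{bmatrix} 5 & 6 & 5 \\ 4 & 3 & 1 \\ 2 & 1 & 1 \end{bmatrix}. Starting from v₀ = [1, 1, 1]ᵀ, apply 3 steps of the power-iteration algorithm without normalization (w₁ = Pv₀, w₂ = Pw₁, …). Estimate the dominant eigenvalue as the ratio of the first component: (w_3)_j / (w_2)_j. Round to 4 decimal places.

λ ≈ 10.2162

w1 = Pv₀ = (16, 8, 4)
w2 = Pw1 = (148, 92, 44)
w3 = Pw2 = (1512, 912, 432)
Ratio at component: 1512 / 148 = 10.2162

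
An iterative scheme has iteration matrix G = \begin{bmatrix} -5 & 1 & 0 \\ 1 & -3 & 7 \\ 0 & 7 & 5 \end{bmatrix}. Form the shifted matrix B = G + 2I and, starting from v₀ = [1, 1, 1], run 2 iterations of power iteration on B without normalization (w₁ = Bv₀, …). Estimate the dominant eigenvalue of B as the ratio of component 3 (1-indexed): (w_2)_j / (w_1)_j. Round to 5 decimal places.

10.50000

B = G + 2I has rows (-3, 1, 0); (1, -1, 7); (0, 7, 7)
w1 = Bv₀ = ((-3)·1 + 1·1 + 0·1; 1·1 + (-1)·1 + 7·1; 0·1 + 7·1 + 7·1) = (-2, 7, 14)
w2 = Bw1 = ((-3)·(-2) + 1·7 + 0·14; 1·(-2) + (-1)·7 + 7·14; 0·(-2) + 7·7 + 7·14) = (13, 89, 147)
Ratio: 147/14 = 10.50000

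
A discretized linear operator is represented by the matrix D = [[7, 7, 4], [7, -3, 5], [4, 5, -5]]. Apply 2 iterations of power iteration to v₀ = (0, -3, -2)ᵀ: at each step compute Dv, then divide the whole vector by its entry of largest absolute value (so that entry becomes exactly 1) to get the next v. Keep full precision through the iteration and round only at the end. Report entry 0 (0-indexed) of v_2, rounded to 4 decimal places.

Dv0 = (-29.00000, -1.00000, -5.00000); divide by -29.00000 → v1 = (1.00000, 0.03448, 0.17241)
Dv1 = (7.93103, 7.75862, 3.31034); divide by 7.93103 → v2 = (1.00000, 0.97826, 0.41739)
Requested entry of v2: -230/-230 = 1.0000

1.0000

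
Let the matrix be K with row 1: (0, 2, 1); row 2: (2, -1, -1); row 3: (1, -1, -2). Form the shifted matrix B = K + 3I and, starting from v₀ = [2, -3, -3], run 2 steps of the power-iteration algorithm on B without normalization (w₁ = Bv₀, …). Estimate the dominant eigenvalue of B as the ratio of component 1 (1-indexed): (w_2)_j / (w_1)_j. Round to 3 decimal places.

B = K + 3I has rows (3, 2, 1); (2, 2, -1); (1, -1, 1)
w1 = Bv₀ = (3·2 + 2·(-3) + 1·(-3); 2·2 + 2·(-3) + (-1)·(-3); 1·2 + (-1)·(-3) + 1·(-3)) = (-3, 1, 2)
w2 = Bw1 = (3·(-3) + 2·1 + 1·2; 2·(-3) + 2·1 + (-1)·2; 1·(-3) + (-1)·1 + 1·2) = (-5, -6, -2)
Ratio: -5/-3 = 1.667

1.667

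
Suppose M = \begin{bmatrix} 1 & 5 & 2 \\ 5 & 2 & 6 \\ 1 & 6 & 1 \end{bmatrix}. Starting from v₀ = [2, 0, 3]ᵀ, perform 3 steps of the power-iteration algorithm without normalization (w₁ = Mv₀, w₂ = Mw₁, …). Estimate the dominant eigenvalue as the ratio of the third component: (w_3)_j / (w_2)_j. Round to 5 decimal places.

w1 = Mv₀ = (1·2 + 5·0 + 2·3; 5·2 + 2·0 + 6·3; 1·2 + 6·0 + 1·3) = (8, 28, 5)
w2 = Mw1 = (1·8 + 5·28 + 2·5; 5·8 + 2·28 + 6·5; 1·8 + 6·28 + 1·5) = (158, 126, 181)
w3 = Mw2 = (1150, 2128, 1095)
Ratio at component: 1095 / 181 = 6.04972

6.04972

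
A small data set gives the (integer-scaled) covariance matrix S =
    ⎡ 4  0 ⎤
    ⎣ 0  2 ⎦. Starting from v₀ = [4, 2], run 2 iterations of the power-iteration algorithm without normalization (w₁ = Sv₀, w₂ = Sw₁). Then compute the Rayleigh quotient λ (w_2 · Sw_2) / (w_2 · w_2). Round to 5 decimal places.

w1 = Sv₀ = (4·4 + 0·2; 0·4 + 2·2) = (16, 4)
w2 = Sw1 = (4·16 + 0·4; 0·16 + 2·4) = (64, 8)
Sw2 = (256, 16)
w2·Sw2 = 64·256 + 8·16 = 16512; w2·w2 = 64·64 + 8·8 = 4160
λ ≈ 16512/4160 = 3.96923

λ ≈ 3.96923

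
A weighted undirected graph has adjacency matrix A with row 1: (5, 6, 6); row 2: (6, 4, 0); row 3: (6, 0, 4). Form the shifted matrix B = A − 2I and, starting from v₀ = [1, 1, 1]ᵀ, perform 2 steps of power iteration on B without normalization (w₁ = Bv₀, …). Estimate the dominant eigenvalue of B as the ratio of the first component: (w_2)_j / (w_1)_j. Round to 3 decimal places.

μ ≈ 9.400

B = A − 2I has rows (3, 6, 6); (6, 2, 0); (6, 0, 2)
w1 = Bv₀ = (3·1 + 6·1 + 6·1; 6·1 + 2·1 + 0·1; 6·1 + 0·1 + 2·1) = (15, 8, 8)
w2 = Bw1 = (3·15 + 6·8 + 6·8; 6·15 + 2·8 + 0·8; 6·15 + 0·8 + 2·8) = (141, 106, 106)
Ratio: 141/15 = 9.400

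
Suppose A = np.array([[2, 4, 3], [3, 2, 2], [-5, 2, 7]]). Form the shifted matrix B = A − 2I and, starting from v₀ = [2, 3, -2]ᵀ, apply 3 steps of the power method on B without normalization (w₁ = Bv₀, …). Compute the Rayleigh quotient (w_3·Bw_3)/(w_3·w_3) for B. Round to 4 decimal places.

B = A − 2I has rows (0, 4, 3); (3, 0, 2); (-5, 2, 5)
w1 = Bv₀ = (0·2 + 4·3 + 3·(-2); 3·2 + 0·3 + 2·(-2); (-5)·2 + 2·3 + 5·(-2)) = (6, 2, -14)
w2 = Bw1 = (0·6 + 4·2 + 3·(-14); 3·6 + 0·2 + 2·(-14); (-5)·6 + 2·2 + 5·(-14)) = (-34, -10, -96)
w3 = Bw2 = (-328, -294, -330)
Bw3 = (-2166, -1644, -598)
w3·Bw3 = 1391124; w3·w3 = 302920; μ ≈ 1391124/302920 = 4.5924

μ ≈ 4.5924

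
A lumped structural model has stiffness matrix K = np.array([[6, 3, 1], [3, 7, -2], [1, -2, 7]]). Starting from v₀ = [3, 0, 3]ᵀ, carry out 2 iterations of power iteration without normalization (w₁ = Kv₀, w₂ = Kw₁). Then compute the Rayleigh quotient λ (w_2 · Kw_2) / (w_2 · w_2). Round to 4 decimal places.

7.6810

w1 = Kv₀ = (21, 3, 24)
w2 = Kw1 = (159, 36, 183)
Kw2 = (1245, 363, 1368)
w2·Kw2 = 159·1245 + 36·363 + 183·1368 = 461367; w2·w2 = 159·159 + 36·36 + 183·183 = 60066
λ ≈ 461367/60066 = 7.6810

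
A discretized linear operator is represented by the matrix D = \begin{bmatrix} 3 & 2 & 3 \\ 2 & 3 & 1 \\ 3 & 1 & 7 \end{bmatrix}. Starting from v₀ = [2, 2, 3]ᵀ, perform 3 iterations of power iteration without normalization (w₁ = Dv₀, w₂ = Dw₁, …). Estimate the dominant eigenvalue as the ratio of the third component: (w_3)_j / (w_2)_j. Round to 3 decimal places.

λ ≈ 9.256

w1 = Dv₀ = (3·2 + 2·2 + 3·3; 2·2 + 3·2 + 1·3; 3·2 + 1·2 + 7·3) = (19, 13, 29)
w2 = Dw1 = (3·19 + 2·13 + 3·29; 2·19 + 3·13 + 1·29; 3·19 + 1·13 + 7·29) = (170, 106, 273)
w3 = Dw2 = (1541, 931, 2527)
Ratio at component: 2527 / 273 = 9.256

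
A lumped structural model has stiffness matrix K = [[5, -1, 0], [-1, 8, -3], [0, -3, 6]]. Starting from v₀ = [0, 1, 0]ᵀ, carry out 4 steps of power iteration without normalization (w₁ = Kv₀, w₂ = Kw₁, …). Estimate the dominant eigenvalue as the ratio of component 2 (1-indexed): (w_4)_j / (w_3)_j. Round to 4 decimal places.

λ ≈ 10.1354

w1 = Kv₀ = (5·0 + (-1)·1 + 0·0; (-1)·0 + 8·1 + (-3)·0; 0·0 + (-3)·1 + 6·0) = (-1, 8, -3)
w2 = Kw1 = (5·(-1) + (-1)·8 + 0·(-3); (-1)·(-1) + 8·8 + (-3)·(-3); 0·(-1) + (-3)·8 + 6·(-3)) = (-13, 74, -42)
w3 = Kw2 = (-139, 731, -474)
w4 = Kw3 = (-1426, 7409, -5037)
Ratio at component: 7409 / 731 = 10.1354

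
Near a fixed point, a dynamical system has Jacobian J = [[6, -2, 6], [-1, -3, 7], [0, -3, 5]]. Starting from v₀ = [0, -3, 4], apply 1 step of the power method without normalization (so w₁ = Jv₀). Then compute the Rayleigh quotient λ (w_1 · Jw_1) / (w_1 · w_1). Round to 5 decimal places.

3.75563

w1 = Jv₀ = (30, 37, 29)
Jw1 = (280, 62, 34)
w1·Jw1 = 30·280 + 37·62 + 29·34 = 11680; w1·w1 = 30·30 + 37·37 + 29·29 = 3110
λ ≈ 11680/3110 = 3.75563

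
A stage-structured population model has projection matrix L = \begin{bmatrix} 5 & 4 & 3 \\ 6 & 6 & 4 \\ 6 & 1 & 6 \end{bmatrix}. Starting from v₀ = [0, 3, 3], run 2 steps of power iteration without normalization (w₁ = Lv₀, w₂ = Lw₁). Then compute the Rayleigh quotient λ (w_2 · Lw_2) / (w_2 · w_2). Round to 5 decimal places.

λ ≈ 13.37869

w1 = Lv₀ = (21, 30, 21)
w2 = Lw1 = (288, 390, 282)
Lw2 = (3846, 5196, 3810)
w2·Lw2 = 288·3846 + 390·5196 + 282·3810 = 4208508; w2·w2 = 288·288 + 390·390 + 282·282 = 314568
λ ≈ 4208508/314568 = 13.37869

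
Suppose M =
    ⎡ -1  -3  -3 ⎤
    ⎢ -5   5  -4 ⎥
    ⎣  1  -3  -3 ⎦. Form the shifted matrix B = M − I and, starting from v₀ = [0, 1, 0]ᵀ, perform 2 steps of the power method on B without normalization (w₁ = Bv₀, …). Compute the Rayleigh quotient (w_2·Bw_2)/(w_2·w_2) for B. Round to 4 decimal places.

B = M − I has rows (-2, -3, -3); (-5, 4, -4); (1, -3, -4)
w1 = Bv₀ = (-3, 4, -3)
w2 = Bw1 = (3, 43, -3)
Bw2 = (-126, 169, -114)
w2·Bw2 = 7231; w2·w2 = 1867; μ ≈ 7231/1867 = 3.8731

μ ≈ 3.8731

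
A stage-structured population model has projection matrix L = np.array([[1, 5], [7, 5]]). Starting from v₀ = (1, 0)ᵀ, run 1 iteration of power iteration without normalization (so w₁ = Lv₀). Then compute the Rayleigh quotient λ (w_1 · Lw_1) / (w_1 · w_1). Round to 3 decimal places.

w1 = Lv₀ = (1, 7)
Lw1 = (36, 42)
w1·Lw1 = 1·36 + 7·42 = 330; w1·w1 = 1·1 + 7·7 = 50
λ ≈ 330/50 = 6.600

λ ≈ 6.600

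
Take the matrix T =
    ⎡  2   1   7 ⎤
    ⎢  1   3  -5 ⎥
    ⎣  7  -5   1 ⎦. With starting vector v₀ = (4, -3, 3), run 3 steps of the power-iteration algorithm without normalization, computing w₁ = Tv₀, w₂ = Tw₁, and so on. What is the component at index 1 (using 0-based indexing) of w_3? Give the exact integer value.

w1 = Tv₀ = (26, -20, 46)
w2 = Tw1 = (354, -264, 328)
w3 = Tw2 = (2740, -2078, 4126)
The requested component of w3 is -2078.

-2078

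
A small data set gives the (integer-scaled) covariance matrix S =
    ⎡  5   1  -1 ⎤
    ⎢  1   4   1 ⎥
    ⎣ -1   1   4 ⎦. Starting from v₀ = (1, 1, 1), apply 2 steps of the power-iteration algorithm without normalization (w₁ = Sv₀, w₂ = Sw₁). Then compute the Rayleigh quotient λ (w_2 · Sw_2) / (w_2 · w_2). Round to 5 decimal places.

w1 = Sv₀ = (5·1 + 1·1 + (-1)·1; 1·1 + 4·1 + 1·1; (-1)·1 + 1·1 + 4·1) = (5, 6, 4)
w2 = Sw1 = (5·5 + 1·6 + (-1)·4; 1·5 + 4·6 + 1·4; (-1)·5 + 1·6 + 4·4) = (27, 33, 17)
Sw2 = (151, 176, 74)
w2·Sw2 = 27·151 + 33·176 + 17·74 = 11143; w2·w2 = 27·27 + 33·33 + 17·17 = 2107
λ ≈ 11143/2107 = 5.28856

5.28856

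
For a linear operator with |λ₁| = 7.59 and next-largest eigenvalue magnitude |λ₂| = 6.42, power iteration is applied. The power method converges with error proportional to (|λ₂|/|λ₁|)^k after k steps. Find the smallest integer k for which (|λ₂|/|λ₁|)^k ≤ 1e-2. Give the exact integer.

|λ₂/λ₁| = 6.42/7.59 = 0.84585
Need k ≥ ln(1e-2) / ln(0.84585) = -4.6052 / -0.1674 ≈ 27.508
Smallest integer k satisfying the bound: 28

28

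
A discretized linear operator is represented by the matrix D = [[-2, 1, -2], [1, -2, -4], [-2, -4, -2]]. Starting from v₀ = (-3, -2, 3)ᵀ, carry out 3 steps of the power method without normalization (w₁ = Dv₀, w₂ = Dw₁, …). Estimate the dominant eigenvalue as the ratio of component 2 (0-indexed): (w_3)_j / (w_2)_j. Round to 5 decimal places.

w1 = Dv₀ = (-2, -11, 8)
w2 = Dw1 = (-23, -12, 32)
w3 = Dw2 = (-30, -127, 30)
Ratio at component: 30 / 32 = 0.93750

0.93750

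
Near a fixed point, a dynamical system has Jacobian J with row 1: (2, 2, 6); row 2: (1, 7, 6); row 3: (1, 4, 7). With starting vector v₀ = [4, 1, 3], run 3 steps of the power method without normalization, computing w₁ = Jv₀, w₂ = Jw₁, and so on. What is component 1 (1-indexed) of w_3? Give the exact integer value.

w1 = Jv₀ = (2·4 + 2·1 + 6·3; 1·4 + 7·1 + 6·3; 1·4 + 4·1 + 7·3) = (28, 29, 29)
w2 = Jw1 = (2·28 + 2·29 + 6·29; 1·28 + 7·29 + 6·29; 1·28 + 4·29 + 7·29) = (288, 405, 347)
w3 = Jw2 = (3468, 5205, 4337)
The requested component of w3 is 3468.

3468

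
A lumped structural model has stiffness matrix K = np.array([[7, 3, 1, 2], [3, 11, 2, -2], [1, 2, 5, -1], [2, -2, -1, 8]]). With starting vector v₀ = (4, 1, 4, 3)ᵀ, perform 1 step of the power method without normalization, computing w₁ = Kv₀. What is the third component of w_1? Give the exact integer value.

w1 = Kv₀ = (7·4 + 3·1 + 1·4 + 2·3; 3·4 + 11·1 + 2·4 + (-2)·3; 1·4 + 2·1 + 5·4 + (-1)·3; 2·4 + (-2)·1 + (-1)·4 + 8·3) = (41, 25, 23, 26)
The requested component of w1 is 23.

23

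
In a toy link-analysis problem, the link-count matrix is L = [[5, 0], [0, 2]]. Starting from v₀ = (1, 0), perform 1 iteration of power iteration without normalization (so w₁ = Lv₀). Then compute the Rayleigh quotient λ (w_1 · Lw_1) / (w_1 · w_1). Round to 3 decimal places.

w1 = Lv₀ = (5·1 + 0·0; 0·1 + 2·0) = (5, 0)
Lw1 = (25, 0)
w1·Lw1 = 5·25 + 0·0 = 125; w1·w1 = 5·5 + 0·0 = 25
λ ≈ 125/25 = 5.000

λ ≈ 5.000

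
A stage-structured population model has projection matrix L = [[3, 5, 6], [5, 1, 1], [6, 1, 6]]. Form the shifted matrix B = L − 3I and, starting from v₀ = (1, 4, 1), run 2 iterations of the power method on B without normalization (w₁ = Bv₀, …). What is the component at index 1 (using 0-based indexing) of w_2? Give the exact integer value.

B = L − 3I has rows (0, 5, 6); (5, -2, 1); (6, 1, 3)
w1 = Bv₀ = (26, -2, 13)
w2 = Bw1 = (68, 147, 193)
Requested component of w2: 147

147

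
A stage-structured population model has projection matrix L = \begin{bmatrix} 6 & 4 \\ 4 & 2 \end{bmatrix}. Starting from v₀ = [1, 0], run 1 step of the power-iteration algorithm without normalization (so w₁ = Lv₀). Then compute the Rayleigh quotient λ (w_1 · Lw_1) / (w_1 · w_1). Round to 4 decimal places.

w1 = Lv₀ = (6, 4)
Lw1 = (52, 32)
w1·Lw1 = 6·52 + 4·32 = 440; w1·w1 = 6·6 + 4·4 = 52
λ ≈ 440/52 = 8.4615

8.4615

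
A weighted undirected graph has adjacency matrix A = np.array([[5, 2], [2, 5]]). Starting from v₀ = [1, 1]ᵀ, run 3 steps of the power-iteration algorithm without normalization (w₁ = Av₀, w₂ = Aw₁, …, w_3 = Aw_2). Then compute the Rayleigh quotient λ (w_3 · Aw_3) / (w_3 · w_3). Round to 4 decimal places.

7.0000

w1 = Av₀ = (5·1 + 2·1; 2·1 + 5·1) = (7, 7)
w2 = Aw1 = (5·7 + 2·7; 2·7 + 5·7) = (49, 49)
w3 = Aw2 = (343, 343)
Aw3 = (2401, 2401)
w3·Aw3 = 343·2401 + 343·2401 = 1647086; w3·w3 = 343·343 + 343·343 = 235298
λ ≈ 1647086/235298 = 7.0000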